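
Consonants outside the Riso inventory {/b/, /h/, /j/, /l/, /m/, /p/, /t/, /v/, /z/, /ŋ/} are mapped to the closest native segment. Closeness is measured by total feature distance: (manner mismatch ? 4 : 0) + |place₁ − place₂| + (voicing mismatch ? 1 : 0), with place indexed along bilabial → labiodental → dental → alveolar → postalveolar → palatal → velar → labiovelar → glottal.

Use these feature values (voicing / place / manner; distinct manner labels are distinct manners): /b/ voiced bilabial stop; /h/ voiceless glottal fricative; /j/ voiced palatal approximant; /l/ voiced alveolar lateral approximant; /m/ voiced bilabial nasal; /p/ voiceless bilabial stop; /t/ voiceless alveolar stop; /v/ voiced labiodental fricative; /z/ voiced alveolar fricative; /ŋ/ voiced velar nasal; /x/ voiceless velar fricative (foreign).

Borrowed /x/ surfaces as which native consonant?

/h/ is closest: same manner (fricative), place distance 2 (velar→glottal), same voicing; total 2. Next closest is /z/ at distance 4.

h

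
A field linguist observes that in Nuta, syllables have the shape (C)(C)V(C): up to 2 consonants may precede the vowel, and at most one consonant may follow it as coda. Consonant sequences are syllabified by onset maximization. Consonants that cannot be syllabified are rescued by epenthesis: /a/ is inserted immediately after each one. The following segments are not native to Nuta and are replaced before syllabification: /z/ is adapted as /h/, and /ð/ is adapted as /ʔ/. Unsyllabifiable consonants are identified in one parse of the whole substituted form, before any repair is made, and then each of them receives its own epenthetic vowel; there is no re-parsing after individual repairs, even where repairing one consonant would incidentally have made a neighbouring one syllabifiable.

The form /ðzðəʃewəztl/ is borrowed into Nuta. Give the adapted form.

Substitution: /ð/ → /ʔ/, /z/ → /h/, giving /ʔhʔəʃewəhtl/.
Syllabifying with onset maximization leaves /ʔ/, /t/, /l/ stranded (at most one coda consonant is licensed; onsets may contain at most 2 consonants).
Inserting the epenthetic vowel yields /ʔ/ → /ʔa/, /t/ → /ta/, /l/ → /la/.

ʔahʔəʃewəhtala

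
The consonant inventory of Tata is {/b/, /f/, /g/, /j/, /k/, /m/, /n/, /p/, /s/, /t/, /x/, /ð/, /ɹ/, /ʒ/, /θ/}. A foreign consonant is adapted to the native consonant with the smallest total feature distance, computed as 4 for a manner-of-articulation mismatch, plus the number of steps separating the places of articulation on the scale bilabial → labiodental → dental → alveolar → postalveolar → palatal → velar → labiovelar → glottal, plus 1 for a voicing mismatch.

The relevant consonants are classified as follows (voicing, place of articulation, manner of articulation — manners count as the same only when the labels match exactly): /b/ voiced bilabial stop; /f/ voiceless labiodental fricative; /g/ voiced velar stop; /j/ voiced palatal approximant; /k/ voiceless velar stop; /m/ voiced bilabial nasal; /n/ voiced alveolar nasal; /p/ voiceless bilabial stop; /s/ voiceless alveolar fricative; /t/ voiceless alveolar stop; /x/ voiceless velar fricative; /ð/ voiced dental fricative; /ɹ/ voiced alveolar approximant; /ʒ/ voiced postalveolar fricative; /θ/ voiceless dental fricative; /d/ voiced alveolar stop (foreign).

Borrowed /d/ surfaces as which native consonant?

t

/t/ is closest: same manner (stop), place distance 0 (alveolar→alveolar), voicing differs (+1); total 1. Next closest is /b/ at distance 3.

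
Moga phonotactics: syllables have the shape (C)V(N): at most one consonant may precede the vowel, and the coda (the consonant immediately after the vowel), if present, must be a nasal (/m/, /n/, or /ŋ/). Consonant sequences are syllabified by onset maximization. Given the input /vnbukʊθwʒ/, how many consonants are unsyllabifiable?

5

Syllabifying with onset maximization leaves /v/, /n/, /θ/, /w/, /ʒ/ stranded (only a nasal (/m/, /n/, or /ŋ/) is licensed in coda position; onsets are limited to one consonant).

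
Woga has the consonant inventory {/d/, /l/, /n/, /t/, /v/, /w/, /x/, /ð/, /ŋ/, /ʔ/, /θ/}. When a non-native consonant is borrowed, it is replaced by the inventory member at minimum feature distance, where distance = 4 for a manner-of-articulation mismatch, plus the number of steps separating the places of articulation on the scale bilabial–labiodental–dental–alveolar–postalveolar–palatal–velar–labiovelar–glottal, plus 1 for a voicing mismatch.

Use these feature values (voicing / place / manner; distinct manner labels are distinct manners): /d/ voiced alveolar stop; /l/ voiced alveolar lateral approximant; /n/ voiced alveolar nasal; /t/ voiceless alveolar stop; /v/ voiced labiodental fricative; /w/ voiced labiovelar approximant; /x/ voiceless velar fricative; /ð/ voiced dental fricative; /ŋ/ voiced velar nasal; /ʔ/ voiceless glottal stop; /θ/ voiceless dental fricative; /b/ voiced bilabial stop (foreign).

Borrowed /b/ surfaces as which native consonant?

d

/d/ is closest: same manner (stop), place distance 3 (bilabial→alveolar), same voicing; total 3. Next closest is /t/ at distance 4.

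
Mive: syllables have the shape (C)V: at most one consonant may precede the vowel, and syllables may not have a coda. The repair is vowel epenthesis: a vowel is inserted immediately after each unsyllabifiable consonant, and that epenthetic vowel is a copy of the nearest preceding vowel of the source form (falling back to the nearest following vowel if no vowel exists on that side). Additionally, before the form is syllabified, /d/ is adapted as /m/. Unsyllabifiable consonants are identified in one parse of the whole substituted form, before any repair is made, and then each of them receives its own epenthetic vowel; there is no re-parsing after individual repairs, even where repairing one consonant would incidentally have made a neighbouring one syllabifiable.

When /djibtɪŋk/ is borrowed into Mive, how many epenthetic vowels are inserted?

After substitution the input is /mjibtɪŋk/.
The unsyllabifiable consonants are /m/, /b/, /ŋ/, /k/; each receives one epenthetic vowel.

4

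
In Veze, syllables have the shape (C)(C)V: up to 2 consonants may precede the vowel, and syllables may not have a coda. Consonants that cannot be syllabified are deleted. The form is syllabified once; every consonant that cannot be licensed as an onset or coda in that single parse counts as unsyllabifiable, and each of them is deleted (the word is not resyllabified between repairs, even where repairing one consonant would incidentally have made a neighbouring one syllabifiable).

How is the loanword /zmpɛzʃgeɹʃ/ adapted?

mpɛʃge

Under (C)(C)V, the unsyllabifiable consonants are /z/, /z/, /ɹ/, /ʃ/ (no codas are permitted; onsets may contain at most 2 consonants).
Deleting the stranded consonants removes /z/, /z/, /ɹ/, /ʃ/.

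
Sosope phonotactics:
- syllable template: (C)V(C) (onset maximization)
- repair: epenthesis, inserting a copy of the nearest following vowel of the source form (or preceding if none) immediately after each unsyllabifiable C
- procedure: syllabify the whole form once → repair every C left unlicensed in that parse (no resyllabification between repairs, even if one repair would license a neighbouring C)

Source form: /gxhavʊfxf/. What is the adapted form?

gaxahavʊfxʊfʊ

Syllabifying with onset maximization leaves /g/, /x/, /x/, /f/ stranded (at most one coda consonant is licensed; onsets are limited to one consonant).
Epenthesis after each stranded consonant: /g/ → /ga/, /x/ → /xa/, /x/ → /xʊ/, /f/ → /fʊ/.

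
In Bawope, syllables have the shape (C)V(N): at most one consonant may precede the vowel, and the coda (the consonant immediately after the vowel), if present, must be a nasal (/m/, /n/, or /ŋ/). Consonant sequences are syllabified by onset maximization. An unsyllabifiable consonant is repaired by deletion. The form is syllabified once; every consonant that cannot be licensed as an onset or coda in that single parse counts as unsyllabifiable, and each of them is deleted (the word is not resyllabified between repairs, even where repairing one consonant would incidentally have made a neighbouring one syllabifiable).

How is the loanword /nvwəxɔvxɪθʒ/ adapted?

Syllabifying with onset maximization leaves /n/, /v/, /v/, /θ/, /ʒ/ stranded (only a nasal (/m/, /n/, or /ŋ/) is licensed in coda position; onsets are limited to one consonant).
Each unlicensed consonant is deleted: /n/, /v/, /v/, /θ/, /ʒ/.

wəxɔxɪ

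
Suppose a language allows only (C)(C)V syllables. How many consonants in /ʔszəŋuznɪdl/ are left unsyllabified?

Syllabifying with onset maximization leaves /ʔ/, /d/, /l/ stranded (no codas are permitted; onsets may contain at most 2 consonants).

3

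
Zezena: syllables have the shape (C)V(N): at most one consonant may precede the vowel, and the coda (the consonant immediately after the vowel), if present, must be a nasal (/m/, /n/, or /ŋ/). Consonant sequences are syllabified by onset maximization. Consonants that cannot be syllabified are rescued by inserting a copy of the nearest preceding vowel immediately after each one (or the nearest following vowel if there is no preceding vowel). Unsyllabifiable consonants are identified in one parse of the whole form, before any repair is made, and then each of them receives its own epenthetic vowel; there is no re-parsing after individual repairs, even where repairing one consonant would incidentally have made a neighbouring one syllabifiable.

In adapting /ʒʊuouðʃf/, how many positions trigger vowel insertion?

The unsyllabifiable consonants are /ð/, /ʃ/, /f/; each receives one epenthetic vowel.

3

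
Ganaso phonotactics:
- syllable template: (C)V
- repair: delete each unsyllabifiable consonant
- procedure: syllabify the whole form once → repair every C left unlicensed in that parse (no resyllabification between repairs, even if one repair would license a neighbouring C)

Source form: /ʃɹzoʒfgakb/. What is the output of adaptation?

Syllabifying with onset maximization leaves /ʃ/, /ɹ/, /ʒ/, /f/, /k/, /b/ stranded (no codas are permitted; onsets are limited to one consonant).
Deletion applies to /ʃ/, /ɹ/, /ʒ/, /f/, /k/, /b/.

zoga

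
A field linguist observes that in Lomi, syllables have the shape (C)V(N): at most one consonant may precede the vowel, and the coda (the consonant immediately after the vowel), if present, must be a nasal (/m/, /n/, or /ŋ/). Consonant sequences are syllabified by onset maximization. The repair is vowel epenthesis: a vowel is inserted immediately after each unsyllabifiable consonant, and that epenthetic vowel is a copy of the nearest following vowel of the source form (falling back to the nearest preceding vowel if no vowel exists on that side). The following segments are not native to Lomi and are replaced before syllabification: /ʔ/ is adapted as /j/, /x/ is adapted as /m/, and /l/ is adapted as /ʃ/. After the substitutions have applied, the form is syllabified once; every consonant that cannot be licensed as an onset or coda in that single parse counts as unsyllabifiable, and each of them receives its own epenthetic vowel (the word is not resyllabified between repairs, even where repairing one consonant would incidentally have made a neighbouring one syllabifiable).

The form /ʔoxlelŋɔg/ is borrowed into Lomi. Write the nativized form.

Substitution: /ʔ/ → /j/, /x/ → /m/, /l/ → /ʃ/, giving /jomʃeʃŋɔg/.
Syllabifying with onset maximization leaves /ʃ/, /g/ stranded (only a nasal (/m/, /n/, or /ŋ/) is licensed in coda position; onsets are limited to one consonant).
Each unlicensed consonant becomes the onset of a new syllable: /ʃ/ → /ʃɔ/, /g/ → /gɔ/.

jomʃeʃɔŋɔgɔ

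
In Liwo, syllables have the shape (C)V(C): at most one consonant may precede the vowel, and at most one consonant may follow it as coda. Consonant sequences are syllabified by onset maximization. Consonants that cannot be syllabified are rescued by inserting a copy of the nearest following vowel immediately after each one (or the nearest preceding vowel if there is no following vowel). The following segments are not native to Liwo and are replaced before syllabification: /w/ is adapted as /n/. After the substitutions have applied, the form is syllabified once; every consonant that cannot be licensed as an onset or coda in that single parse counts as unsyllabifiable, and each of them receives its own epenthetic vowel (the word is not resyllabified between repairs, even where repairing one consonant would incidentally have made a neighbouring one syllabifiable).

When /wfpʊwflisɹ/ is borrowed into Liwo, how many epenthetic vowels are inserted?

4

After substitution the input is /nfpʊnflisɹ/.
The unsyllabifiable consonants are /n/, /f/, /f/, /ɹ/; each receives one epenthetic vowel.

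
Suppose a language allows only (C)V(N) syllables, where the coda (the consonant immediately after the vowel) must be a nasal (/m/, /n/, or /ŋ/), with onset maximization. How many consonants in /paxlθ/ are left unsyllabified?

Under (C)V(N), the unsyllabifiable consonants are /x/, /l/, /θ/ (only a nasal (/m/, /n/, or /ŋ/) is licensed in coda position; onsets are limited to one consonant).

3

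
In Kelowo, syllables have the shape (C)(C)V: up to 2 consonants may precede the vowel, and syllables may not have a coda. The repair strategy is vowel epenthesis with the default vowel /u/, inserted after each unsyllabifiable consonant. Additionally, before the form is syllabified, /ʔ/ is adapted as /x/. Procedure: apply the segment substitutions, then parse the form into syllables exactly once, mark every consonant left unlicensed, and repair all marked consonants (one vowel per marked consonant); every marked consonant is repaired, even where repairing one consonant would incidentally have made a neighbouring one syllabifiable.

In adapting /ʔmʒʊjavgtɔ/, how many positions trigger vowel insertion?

2

After substitution the input is /xmʒʊjavgtɔ/.
The unsyllabifiable consonants are /x/, /v/; each receives one epenthetic vowel.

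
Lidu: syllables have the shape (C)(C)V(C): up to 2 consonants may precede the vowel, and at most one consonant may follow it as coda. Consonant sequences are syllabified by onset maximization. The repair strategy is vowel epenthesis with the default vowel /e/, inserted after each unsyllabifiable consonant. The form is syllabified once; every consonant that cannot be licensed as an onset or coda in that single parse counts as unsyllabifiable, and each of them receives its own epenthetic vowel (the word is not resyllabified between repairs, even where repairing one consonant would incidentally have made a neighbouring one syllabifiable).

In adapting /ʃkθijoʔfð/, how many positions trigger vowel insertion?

3

The unsyllabifiable consonants are /ʃ/, /f/, /ð/; each receives one epenthetic vowel.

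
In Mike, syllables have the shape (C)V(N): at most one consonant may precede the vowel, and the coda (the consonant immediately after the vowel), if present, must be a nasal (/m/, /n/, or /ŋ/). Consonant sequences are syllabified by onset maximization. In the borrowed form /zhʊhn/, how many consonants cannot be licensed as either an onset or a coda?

Under (C)V(N), the unsyllabifiable consonants are /z/, /h/, /n/ (only a nasal (/m/, /n/, or /ŋ/) is licensed in coda position; onsets are limited to one consonant).

3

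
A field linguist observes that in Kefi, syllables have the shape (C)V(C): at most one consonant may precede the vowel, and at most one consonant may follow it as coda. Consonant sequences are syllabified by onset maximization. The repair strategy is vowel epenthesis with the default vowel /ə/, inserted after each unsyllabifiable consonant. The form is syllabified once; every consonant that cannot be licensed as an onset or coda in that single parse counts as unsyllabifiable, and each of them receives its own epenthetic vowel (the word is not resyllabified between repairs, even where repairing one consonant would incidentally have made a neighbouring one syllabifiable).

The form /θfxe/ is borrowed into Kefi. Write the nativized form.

θəfəxe

Under (C)V(C), the unsyllabifiable consonants are /θ/, /f/ (at most one coda consonant is licensed; onsets are limited to one consonant).
Inserting the epenthetic vowel yields /θ/ → /θə/, /f/ → /fə/.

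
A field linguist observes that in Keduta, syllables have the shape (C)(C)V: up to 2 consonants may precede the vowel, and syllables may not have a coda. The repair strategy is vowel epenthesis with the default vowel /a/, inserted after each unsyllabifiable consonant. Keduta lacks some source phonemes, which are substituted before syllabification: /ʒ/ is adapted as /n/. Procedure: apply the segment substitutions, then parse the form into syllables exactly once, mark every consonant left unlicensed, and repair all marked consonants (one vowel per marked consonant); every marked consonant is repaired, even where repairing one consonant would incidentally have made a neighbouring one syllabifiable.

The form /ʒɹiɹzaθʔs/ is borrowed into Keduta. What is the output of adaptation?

nɹiɹzaθaʔasa

Substitution: /ʒ/ → /n/, giving /nɹiɹzaθʔs/.
Under (C)(C)V, the unsyllabifiable consonants are /θ/, /ʔ/, /s/ (no codas are permitted; onsets may contain at most 2 consonants).
Inserting the epenthetic vowel yields /θ/ → /θa/, /ʔ/ → /ʔa/, /s/ → /sa/.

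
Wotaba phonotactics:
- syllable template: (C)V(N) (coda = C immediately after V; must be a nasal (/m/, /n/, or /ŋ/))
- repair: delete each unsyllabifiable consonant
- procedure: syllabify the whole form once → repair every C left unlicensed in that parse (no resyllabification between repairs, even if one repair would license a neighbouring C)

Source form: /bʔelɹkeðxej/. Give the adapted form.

ʔekexe

The consonants /b/, /l/, /ɹ/, /ð/, /j/ cannot be parsed into a legal (C)V(N) syllable (only a nasal (/m/, /n/, or /ŋ/) is licensed in coda position; onsets are limited to one consonant).
Deletion applies to /b/, /l/, /ɹ/, /ð/, /j/.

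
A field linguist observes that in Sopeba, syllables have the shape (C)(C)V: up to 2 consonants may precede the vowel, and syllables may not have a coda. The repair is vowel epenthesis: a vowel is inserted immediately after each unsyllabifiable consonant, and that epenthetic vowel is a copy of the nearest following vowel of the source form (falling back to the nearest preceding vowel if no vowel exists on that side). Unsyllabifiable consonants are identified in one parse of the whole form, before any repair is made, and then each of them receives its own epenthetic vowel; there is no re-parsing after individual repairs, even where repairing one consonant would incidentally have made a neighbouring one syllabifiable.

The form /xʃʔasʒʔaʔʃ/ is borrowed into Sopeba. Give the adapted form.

xaʃʔasaʒʔaʔaʃa

Under (C)(C)V, the unsyllabifiable consonants are /x/, /s/, /ʔ/, /ʃ/ (no codas are permitted; onsets may contain at most 2 consonants).
Inserting the epenthetic vowel yields /x/ → /xa/, /s/ → /sa/, /ʔ/ → /ʔa/, /ʃ/ → /ʃa/.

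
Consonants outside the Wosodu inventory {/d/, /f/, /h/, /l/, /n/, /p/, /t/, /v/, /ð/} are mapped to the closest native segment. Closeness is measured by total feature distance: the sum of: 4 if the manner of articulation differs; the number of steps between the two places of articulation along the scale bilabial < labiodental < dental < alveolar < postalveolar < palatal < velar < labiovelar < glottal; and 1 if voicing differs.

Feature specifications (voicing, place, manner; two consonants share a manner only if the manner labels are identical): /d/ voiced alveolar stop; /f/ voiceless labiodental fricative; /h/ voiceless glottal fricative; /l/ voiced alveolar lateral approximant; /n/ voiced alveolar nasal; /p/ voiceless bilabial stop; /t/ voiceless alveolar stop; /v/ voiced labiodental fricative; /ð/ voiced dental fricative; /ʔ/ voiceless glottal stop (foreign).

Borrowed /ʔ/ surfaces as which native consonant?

/h/ is closest: manner differs (stop→fricative, +4), place distance 0 (glottal→glottal), same voicing; total 4. Next closest is /t/ at distance 5.

h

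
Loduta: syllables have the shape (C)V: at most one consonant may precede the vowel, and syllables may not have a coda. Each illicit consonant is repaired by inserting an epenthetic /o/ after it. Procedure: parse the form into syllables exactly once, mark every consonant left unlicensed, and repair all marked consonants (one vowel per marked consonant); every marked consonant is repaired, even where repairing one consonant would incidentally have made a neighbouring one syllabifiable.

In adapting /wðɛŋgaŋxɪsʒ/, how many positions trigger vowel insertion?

The unsyllabifiable consonants are /w/, /ŋ/, /ŋ/, /s/, /ʒ/; each receives one epenthetic vowel.

5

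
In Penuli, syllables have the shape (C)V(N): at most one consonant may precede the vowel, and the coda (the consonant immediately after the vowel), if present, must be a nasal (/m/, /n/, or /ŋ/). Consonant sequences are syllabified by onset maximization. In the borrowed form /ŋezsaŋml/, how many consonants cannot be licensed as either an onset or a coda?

3

Under (C)V(N), the unsyllabifiable consonants are /z/, /m/, /l/ (only a nasal (/m/, /n/, or /ŋ/) is licensed in coda position; onsets are limited to one consonant).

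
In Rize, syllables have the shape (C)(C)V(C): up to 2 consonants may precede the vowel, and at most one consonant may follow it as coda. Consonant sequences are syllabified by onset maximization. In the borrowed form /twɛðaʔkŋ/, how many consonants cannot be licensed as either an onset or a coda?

Syllabifying with onset maximization leaves /k/, /ŋ/ stranded (at most one coda consonant is licensed; onsets may contain at most 2 consonants).

2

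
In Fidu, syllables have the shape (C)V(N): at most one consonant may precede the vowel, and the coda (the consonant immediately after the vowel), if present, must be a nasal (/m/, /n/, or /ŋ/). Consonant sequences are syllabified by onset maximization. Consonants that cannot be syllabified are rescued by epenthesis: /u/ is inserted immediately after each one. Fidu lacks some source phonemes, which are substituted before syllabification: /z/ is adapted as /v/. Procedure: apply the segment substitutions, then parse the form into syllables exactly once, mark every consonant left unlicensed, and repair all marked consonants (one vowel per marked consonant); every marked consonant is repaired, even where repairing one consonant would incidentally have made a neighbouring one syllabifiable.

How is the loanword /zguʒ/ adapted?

vuguʒu

Substitution: /z/ → /v/, giving /vguʒ/.
Syllabifying with onset maximization leaves /v/, /ʒ/ stranded (only a nasal (/m/, /n/, or /ŋ/) is licensed in coda position; onsets are limited to one consonant).
Epenthesis after each stranded consonant: /v/ → /vu/, /ʒ/ → /ʒu/.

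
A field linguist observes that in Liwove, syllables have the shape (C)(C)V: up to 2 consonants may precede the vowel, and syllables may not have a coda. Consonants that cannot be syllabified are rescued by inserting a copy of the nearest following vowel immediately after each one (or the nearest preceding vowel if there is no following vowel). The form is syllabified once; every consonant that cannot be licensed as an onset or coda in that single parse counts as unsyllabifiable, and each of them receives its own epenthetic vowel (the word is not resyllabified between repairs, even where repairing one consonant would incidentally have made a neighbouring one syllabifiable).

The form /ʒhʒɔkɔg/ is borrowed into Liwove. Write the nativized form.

The consonants /ʒ/, /g/ cannot be parsed into a legal (C)(C)V syllable (no codas are permitted; onsets may contain at most 2 consonants).
Each unlicensed consonant becomes the onset of a new syllable: /ʒ/ → /ʒɔ/, /g/ → /gɔ/.

ʒɔhʒɔkɔgɔ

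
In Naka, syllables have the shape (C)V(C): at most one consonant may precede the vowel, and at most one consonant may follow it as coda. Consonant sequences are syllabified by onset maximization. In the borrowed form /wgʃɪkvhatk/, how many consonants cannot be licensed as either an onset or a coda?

4

Syllabifying with onset maximization leaves /w/, /g/, /v/, /k/ stranded (at most one coda consonant is licensed; onsets are limited to one consonant).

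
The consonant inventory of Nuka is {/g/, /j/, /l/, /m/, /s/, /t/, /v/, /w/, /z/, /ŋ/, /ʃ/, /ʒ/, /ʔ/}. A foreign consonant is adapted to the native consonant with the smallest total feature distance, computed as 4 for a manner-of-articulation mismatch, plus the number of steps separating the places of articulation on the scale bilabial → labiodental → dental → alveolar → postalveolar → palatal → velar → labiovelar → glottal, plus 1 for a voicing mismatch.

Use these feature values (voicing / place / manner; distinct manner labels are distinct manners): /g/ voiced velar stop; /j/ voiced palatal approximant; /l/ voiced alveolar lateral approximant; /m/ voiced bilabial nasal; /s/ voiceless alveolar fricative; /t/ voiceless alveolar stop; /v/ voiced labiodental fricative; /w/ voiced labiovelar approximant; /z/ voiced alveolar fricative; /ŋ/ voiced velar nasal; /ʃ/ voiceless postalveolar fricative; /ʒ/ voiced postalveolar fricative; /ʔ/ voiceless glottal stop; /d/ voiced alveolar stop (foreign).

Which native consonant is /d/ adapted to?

/t/ is closest: same manner (stop), place distance 0 (alveolar→alveolar), voicing differs (+1); total 1. Next closest is /g/ at distance 3.

t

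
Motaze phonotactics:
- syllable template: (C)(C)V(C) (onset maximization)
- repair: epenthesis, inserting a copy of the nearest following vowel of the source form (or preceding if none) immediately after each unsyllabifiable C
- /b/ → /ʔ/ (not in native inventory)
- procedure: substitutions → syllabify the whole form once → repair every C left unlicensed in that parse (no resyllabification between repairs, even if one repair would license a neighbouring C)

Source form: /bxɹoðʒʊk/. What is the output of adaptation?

ʔoxɹoðʒʊk

Substitution: /b/ → /ʔ/, giving /ʔxɹoðʒʊk/.
The consonants /ʔ/ cannot be parsed into a legal (C)(C)V(C) syllable (at most one coda consonant is licensed; onsets may contain at most 2 consonants).
Inserting the epenthetic vowel yields /ʔ/ → /ʔo/.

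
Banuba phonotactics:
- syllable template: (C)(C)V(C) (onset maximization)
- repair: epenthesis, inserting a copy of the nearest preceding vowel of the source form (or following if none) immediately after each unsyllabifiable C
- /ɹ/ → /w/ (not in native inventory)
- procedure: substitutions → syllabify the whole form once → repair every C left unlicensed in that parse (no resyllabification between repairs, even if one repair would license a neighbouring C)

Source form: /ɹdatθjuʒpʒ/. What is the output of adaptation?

Substitution: /ɹ/ → /w/, giving /wdatθjuʒpʒ/.
Syllabifying with onset maximization leaves /p/, /ʒ/ stranded (at most one coda consonant is licensed; onsets may contain at most 2 consonants).
Inserting the epenthetic vowel yields /p/ → /pu/, /ʒ/ → /ʒu/.

wdatθjuʒpuʒu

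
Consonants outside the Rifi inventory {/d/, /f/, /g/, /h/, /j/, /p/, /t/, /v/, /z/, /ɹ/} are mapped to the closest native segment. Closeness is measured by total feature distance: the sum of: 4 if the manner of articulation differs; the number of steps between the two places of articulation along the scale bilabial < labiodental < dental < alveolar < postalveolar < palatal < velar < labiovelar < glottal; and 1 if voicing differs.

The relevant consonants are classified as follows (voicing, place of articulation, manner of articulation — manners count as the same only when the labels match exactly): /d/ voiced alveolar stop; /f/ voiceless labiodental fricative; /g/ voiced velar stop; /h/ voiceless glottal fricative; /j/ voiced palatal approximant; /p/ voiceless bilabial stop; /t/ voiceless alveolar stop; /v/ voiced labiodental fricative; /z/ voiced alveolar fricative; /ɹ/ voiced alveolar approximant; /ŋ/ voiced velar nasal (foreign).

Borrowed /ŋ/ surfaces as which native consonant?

/g/ is closest: manner differs (nasal→stop, +4), place distance 0 (velar→velar), same voicing; total 4. Next closest is /j/ at distance 5.

g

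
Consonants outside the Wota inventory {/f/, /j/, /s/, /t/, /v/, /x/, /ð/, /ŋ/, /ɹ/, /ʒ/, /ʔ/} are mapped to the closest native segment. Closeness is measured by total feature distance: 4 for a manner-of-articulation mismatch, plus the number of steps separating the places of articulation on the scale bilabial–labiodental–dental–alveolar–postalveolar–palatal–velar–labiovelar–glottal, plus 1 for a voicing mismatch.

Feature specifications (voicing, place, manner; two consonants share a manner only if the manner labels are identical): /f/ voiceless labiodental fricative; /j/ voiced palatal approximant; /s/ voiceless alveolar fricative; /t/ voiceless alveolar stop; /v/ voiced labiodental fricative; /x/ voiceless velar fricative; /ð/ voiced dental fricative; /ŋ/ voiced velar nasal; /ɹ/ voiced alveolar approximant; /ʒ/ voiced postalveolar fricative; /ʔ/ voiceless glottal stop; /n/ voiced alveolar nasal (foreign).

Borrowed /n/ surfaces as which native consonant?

/ŋ/ is closest: same manner (nasal), place distance 3 (alveolar→velar), same voicing; total 3. Next closest is /ɹ/ at distance 4.

ŋ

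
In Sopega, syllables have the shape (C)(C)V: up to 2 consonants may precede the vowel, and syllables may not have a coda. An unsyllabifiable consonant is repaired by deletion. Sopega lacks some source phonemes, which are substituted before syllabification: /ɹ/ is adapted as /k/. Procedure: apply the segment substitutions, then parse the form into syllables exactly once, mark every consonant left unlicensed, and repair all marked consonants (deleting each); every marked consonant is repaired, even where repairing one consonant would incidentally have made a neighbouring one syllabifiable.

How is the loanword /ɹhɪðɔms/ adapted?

khɪðɔ

Substitution: /ɹ/ → /k/, giving /khɪðɔms/.
Under (C)(C)V, the unsyllabifiable consonants are /m/, /s/ (no codas are permitted; onsets may contain at most 2 consonants).
Deleting the stranded consonants removes /m/, /s/.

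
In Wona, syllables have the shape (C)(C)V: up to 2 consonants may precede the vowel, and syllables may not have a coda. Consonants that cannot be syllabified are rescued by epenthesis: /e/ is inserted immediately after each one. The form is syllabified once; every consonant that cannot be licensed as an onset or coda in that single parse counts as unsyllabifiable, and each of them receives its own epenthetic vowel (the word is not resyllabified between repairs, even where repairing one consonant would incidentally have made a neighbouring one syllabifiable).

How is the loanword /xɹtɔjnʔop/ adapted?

Syllabifying with onset maximization leaves /x/, /j/, /p/ stranded (no codas are permitted; onsets may contain at most 2 consonants).
Inserting the epenthetic vowel yields /x/ → /xe/, /j/ → /je/, /p/ → /pe/.

xeɹtɔjenʔope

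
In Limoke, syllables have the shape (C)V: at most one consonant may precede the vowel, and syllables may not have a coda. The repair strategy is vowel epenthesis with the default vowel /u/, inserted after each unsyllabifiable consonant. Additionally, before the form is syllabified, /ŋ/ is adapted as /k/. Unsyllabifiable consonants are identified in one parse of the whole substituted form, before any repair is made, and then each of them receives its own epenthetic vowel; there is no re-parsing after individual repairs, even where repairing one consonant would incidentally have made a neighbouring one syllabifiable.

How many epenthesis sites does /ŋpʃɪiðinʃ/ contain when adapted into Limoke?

After substitution the input is /kpʃɪiðinʃ/.
The unsyllabifiable consonants are /k/, /p/, /n/, /ʃ/; each receives one epenthetic vowel.

4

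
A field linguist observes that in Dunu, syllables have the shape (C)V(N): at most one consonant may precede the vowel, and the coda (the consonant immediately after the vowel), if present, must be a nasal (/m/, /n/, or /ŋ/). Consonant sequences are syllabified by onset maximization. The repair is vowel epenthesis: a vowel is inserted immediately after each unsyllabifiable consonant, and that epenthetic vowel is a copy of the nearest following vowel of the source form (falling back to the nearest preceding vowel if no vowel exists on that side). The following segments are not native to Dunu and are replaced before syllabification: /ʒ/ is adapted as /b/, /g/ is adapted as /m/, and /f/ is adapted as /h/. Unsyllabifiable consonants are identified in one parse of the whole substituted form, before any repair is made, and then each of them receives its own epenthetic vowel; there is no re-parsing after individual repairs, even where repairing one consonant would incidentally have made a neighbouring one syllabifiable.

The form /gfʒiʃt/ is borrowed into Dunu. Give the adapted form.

mihibiʃiti

Substitution: /g/ → /m/, /f/ → /h/, /ʒ/ → /b/, giving /mhbiʃt/.
The consonants /m/, /h/, /ʃ/, /t/ cannot be parsed into a legal (C)V(N) syllable (only a nasal (/m/, /n/, or /ŋ/) is licensed in coda position; onsets are limited to one consonant).
Epenthesis after each stranded consonant: /m/ → /mi/, /h/ → /hi/, /ʃ/ → /ʃi/, /t/ → /ti/.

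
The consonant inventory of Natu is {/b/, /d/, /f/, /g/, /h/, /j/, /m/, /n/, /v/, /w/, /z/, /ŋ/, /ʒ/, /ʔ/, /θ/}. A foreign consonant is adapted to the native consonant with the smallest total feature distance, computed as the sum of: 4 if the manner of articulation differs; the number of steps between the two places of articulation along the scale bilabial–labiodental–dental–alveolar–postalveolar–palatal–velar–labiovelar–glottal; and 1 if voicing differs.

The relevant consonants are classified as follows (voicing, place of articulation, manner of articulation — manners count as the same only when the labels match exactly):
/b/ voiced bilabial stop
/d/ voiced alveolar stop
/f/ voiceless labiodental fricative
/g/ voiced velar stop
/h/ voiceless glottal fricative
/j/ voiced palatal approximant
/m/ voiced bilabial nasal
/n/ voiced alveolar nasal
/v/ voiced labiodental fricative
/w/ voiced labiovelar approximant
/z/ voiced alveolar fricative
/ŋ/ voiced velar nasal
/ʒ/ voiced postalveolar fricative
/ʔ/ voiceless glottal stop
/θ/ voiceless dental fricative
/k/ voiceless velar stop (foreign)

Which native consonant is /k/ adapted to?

/g/ is closest: same manner (stop), place distance 0 (velar→velar), voicing differs (+1); total 1. Next closest is /ʔ/ at distance 2.

g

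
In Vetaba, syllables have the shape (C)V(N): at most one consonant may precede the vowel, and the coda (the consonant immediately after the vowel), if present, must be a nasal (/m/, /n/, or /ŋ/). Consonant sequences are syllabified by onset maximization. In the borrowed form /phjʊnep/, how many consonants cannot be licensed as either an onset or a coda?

Under (C)V(N), the unsyllabifiable consonants are /p/, /h/, /p/ (only a nasal (/m/, /n/, or /ŋ/) is licensed in coda position; onsets are limited to one consonant).

3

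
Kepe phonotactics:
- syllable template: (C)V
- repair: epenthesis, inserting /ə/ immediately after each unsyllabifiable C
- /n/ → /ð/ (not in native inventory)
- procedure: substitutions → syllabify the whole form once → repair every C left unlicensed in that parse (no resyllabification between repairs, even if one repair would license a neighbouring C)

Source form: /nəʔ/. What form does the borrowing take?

Substitution: /n/ → /ð/, giving /ðəʔ/.
Syllabifying with onset maximization leaves /ʔ/ stranded (no codas are permitted; onsets are limited to one consonant).
Each unlicensed consonant becomes the onset of a new syllable: /ʔ/ → /ʔə/.

ðəʔə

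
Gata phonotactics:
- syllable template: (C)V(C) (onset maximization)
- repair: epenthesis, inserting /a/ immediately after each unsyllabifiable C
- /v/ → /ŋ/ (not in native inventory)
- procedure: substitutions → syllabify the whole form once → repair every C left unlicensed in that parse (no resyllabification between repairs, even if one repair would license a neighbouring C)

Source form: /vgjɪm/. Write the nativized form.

ŋagajɪm

Substitution: /v/ → /ŋ/, giving /ŋgjɪm/.
The consonants /ŋ/, /g/ cannot be parsed into a legal (C)V(C) syllable (at most one coda consonant is licensed; onsets are limited to one consonant).
Epenthesis after each stranded consonant: /ŋ/ → /ŋa/, /g/ → /ga/.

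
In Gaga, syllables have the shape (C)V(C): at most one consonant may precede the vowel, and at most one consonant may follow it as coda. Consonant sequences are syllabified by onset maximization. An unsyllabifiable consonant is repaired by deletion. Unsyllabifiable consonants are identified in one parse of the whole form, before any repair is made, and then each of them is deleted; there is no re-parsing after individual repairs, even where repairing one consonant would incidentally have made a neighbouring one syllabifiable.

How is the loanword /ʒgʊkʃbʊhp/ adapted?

Syllabifying with onset maximization leaves /ʒ/, /ʃ/, /p/ stranded (at most one coda consonant is licensed; onsets are limited to one consonant).
Deleting the stranded consonants removes /ʒ/, /ʃ/, /p/.

gʊkbʊh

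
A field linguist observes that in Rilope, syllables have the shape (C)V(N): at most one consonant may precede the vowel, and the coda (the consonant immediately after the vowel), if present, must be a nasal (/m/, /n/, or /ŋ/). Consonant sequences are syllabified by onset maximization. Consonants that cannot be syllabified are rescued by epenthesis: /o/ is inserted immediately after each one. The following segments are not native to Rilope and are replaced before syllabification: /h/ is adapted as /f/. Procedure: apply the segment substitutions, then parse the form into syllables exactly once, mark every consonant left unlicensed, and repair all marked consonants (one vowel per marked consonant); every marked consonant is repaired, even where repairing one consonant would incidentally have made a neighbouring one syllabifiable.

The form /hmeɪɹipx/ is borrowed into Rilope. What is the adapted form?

fomeɪɹipoxo

Substitution: /h/ → /f/, giving /fmeɪɹipx/.
Under (C)V(N), the unsyllabifiable consonants are /f/, /p/, /x/ (only a nasal (/m/, /n/, or /ŋ/) is licensed in coda position; onsets are limited to one consonant).
Inserting the epenthetic vowel yields /f/ → /fo/, /p/ → /po/, /x/ → /xo/.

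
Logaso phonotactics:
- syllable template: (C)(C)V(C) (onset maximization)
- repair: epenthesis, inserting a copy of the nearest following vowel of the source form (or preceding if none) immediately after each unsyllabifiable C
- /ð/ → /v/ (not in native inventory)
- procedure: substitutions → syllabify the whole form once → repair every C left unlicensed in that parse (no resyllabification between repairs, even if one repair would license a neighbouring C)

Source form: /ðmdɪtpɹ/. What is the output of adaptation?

Substitution: /ð/ → /v/, giving /vmdɪtpɹ/.
The consonants /v/, /p/, /ɹ/ cannot be parsed into a legal (C)(C)V(C) syllable (at most one coda consonant is licensed; onsets may contain at most 2 consonants).
Inserting the epenthetic vowel yields /v/ → /vɪ/, /p/ → /pɪ/, /ɹ/ → /ɹɪ/.

vɪmdɪtpɪɹɪ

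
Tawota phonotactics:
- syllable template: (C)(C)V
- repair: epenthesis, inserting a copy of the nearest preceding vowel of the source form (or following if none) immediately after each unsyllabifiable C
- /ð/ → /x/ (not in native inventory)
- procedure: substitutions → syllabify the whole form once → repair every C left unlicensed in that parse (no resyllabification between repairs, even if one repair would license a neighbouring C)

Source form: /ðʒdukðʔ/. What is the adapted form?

Substitution: /ð/ → /x/, giving /xʒdukxʔ/.
Syllabifying with onset maximization leaves /x/, /k/, /x/, /ʔ/ stranded (no codas are permitted; onsets may contain at most 2 consonants).
Each unlicensed consonant becomes the onset of a new syllable: /x/ → /xu/, /k/ → /ku/, /x/ → /xu/, /ʔ/ → /ʔu/.

xuʒdukuxuʔu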